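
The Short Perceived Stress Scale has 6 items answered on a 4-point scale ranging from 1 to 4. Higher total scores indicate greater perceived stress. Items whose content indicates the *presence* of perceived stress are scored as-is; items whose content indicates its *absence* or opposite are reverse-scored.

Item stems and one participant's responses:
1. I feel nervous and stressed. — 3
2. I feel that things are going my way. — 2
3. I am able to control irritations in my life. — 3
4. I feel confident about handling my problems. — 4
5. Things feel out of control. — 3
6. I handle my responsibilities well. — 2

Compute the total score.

Items 2, 3, 4, 6 describe the absence/opposite of perceived stress → reverse-score.
reverse-coded value = 5 − response.
  item 1: 3
  item 2: 5 − 2 = 3
  item 3: 5 − 3 = 2
  item 4: 5 − 4 = 1
  item 5: 3
  item 6: 5 − 2 = 3
Total = 3 + 3 + 2 + 1 + 3 + 3 = 15

15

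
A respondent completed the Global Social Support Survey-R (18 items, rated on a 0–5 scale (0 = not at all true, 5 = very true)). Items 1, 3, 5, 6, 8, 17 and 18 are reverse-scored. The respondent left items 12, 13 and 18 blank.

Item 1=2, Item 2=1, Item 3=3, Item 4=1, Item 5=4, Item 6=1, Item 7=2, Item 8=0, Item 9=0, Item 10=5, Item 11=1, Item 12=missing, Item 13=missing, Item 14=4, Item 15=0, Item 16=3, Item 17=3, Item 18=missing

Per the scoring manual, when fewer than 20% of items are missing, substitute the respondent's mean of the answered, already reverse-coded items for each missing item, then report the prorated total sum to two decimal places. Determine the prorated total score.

Reverse-coded (on a 0–5 scale, reversed = 5 − raw):
  item 1: 5 − 2 = 3
  item 3: 5 − 3 = 2
  item 5: 5 − 4 = 1
  item 6: 5 − 1 = 4
  item 8: 5 − 0 = 5
  item 17: 5 − 3 = 2
Completed scored items (15 of 18): 3, 1, 2, 1, 1, 4, 2, 5, 0, 5, 1, 4, 0, 3, 2; sum = 34.
Person mean = 34 / 15 ≈ 2.2667
Prorated total = (34 / 15) × 18 = 40.80 (to 2 dp)

40.80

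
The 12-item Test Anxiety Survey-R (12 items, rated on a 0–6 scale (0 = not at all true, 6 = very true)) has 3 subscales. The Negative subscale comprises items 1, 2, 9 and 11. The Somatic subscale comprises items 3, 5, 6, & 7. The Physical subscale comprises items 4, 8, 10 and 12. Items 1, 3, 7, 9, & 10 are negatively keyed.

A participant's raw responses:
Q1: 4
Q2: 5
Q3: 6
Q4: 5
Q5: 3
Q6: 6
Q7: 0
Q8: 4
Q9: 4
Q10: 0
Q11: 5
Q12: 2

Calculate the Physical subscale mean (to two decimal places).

4.25

Physical items: 4, 8, 10, 12.
Of these, item 10 is negatively keyed; reverse-coded value = 6 − response.
  item 4: 5
  item 8: 4
  item 10: 6 − 0 = 6
  item 12: 2
Sum = 5 + 4 + 6 + 2 = 17
Mean = 17 / 4 = 4.25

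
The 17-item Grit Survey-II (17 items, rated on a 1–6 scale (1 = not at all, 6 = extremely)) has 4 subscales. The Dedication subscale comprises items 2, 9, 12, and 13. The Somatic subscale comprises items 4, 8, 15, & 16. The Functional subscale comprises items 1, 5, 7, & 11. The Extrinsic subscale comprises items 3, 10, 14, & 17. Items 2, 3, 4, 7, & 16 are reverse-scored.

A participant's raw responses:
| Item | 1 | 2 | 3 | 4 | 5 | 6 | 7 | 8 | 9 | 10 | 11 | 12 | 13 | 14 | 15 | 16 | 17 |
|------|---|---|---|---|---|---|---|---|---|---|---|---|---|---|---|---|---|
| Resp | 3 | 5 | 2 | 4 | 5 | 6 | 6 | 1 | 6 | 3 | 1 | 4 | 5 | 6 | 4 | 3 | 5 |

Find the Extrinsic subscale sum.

19

Extrinsic items: 3, 10, 14, 17.
Of these, item 3 is reverse-scored; on a 1–6 scale, reversed = 7 − raw.
  item 3: 7 − 2 = 5
  item 10: 3
  item 14: 6
  item 17: 5
Sum = 5 + 3 + 6 + 5 = 19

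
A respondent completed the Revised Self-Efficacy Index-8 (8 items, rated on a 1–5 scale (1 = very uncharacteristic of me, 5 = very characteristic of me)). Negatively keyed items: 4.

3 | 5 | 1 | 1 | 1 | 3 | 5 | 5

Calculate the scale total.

Raw sum = 24. Negatively keyed items: 4; their raw sum = 1.
Each reversal replaces raw with 6 − raw, changing the total by 6 − 2·raw per item.
Total = 24 + 1·6 − 2·1 = 24 + 6 − 2 = 28

28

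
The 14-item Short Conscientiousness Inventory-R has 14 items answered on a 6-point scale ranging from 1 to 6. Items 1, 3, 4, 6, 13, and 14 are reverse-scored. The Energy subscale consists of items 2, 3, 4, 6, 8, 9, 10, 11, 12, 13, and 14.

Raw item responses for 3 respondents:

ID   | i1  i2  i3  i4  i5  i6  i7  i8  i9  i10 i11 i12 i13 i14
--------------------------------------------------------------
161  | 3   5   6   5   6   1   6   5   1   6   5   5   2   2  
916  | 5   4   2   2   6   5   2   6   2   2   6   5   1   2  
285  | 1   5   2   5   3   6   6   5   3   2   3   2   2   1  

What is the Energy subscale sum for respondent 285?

39

Respondent 285 raw: 1, 5, 2, 5, 3, 6, 6, 5, 3, 2, 3, 2, 2, 1.
Energy items: 2, 3, 4, 6, 8, 9, 10, 11, 12, 13, 14.
Reverse-coded (on a 1–6 scale, reversed = 7 − raw):
  item 2: 5
  item 3: 7 − 2 = 5
  item 4: 7 − 5 = 2
  item 6: 7 − 6 = 1
  item 8: 5
  item 9: 3
  item 10: 2
  item 11: 3
  item 12: 2
  item 13: 7 − 2 = 5
  item 14: 7 − 1 = 6
Sum = 5 + 5 + 2 + 1 + 5 + 3 + 2 + 3 + 2 + 5 + 6 = 39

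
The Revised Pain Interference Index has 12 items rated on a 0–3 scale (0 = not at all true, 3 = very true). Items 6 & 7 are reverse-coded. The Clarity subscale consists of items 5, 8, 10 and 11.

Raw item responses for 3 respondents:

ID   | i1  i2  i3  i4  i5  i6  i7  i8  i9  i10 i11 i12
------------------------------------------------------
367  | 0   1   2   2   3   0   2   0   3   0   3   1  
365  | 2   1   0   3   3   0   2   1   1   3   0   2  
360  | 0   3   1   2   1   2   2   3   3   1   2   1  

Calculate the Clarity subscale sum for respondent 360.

7

Respondent 360 raw: 0, 3, 1, 2, 1, 2, 2, 3, 3, 1, 2, 1.
Clarity items: 5, 8, 10, 11.
Reverse-coded (on a 0–3 scale, reversed = 3 − raw):
  item 5: 1
  item 8: 3
  item 10: 1
  item 11: 2
Sum = 1 + 3 + 1 + 2 = 7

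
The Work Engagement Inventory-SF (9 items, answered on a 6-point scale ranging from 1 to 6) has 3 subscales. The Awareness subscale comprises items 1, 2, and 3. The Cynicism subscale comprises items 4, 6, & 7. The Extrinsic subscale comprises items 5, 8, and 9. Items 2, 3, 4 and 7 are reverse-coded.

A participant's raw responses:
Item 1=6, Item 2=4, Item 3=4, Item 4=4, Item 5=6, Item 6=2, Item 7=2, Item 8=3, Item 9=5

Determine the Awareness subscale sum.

12

Awareness items: 1, 2, 3.
Of these, items 2 & 3 are reverse-coded; on a 1–6 scale, reversed = 7 − raw.
  item 1: 6
  item 2: 7 − 4 = 3
  item 3: 7 − 4 = 3
Sum = 6 + 3 + 3 = 12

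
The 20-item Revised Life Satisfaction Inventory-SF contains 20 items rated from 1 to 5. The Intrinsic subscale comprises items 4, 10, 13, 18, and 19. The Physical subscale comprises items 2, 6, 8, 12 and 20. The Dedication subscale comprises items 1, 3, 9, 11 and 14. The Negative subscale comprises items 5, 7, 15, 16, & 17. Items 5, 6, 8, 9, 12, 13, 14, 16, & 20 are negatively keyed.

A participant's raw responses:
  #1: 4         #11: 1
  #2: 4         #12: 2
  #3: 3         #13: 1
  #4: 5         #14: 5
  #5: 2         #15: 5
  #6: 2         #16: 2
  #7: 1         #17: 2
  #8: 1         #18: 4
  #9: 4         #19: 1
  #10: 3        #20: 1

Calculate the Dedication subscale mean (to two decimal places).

2.20

Dedication items: 1, 3, 9, 11, 14.
Of these, items 9 and 14 are negatively keyed; on a 1–5 scale, reversed = 6 − raw.
  item 1: 4
  item 3: 3
  item 9: 6 − 4 = 2
  item 11: 1
  item 14: 6 − 5 = 1
Sum = 4 + 3 + 2 + 1 + 1 = 11
Mean = 11 / 5 = 2.20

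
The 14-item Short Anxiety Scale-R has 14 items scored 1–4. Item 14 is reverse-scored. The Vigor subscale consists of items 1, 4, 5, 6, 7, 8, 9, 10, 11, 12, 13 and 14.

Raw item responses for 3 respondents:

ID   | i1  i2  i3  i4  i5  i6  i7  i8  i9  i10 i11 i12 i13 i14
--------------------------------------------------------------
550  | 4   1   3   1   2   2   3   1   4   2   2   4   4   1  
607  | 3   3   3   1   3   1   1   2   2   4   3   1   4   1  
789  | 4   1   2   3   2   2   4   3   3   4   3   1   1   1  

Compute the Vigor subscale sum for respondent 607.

Respondent 607 raw: 3, 3, 3, 1, 3, 1, 1, 2, 2, 4, 3, 1, 4, 1.
Vigor items: 1, 4, 5, 6, 7, 8, 9, 10, 11, 12, 13, 14.
Reverse-coded (on a 1–4 scale, reversed = 5 − raw):
  item 1: 3
  item 4: 1
  item 5: 3
  item 6: 1
  item 7: 1
  item 8: 2
  item 9: 2
  item 10: 4
  item 11: 3
  item 12: 1
  item 13: 4
  item 14: 5 − 1 = 4
Sum = 3 + 1 + 3 + 1 + 1 + 2 + 2 + 4 + 3 + 1 + 4 + 4 = 29

29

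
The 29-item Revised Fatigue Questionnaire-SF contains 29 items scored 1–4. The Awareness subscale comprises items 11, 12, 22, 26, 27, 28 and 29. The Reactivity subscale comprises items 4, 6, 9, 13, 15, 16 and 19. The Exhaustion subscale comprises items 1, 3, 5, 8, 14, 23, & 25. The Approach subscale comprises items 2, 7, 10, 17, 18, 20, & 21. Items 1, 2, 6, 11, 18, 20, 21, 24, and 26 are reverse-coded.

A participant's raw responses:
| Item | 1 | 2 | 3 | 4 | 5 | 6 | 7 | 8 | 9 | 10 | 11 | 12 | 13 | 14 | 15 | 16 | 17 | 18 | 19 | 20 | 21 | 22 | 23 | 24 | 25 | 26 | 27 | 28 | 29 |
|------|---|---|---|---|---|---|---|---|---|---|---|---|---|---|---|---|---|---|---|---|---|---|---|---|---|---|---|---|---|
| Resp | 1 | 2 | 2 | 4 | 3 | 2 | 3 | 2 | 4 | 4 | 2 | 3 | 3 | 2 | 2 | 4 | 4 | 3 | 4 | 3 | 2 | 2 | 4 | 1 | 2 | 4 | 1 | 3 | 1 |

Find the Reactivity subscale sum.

24

Reactivity items: 4, 6, 9, 13, 15, 16, 19.
Of these, item 6 is reverse-coded; on a 1–4 scale, reversed = 5 − raw.
  item 4: 4
  item 6: 5 − 2 = 3
  item 9: 4
  item 13: 3
  item 15: 2
  item 16: 4
  item 19: 4
Sum = 4 + 3 + 4 + 3 + 2 + 4 + 4 = 24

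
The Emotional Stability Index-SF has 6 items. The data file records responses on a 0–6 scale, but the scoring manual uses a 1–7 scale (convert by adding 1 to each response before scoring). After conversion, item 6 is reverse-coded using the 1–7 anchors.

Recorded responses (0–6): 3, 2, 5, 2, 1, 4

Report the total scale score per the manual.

Convert to 1–7: 4, 3, 6, 3, 2, 5
Reverse-coded (reversed = (1+7) − raw = 8 − raw):
  item 6: 8 − 5 = 3
Scored: 4, 3, 6, 3, 2, 3
Total = 21

21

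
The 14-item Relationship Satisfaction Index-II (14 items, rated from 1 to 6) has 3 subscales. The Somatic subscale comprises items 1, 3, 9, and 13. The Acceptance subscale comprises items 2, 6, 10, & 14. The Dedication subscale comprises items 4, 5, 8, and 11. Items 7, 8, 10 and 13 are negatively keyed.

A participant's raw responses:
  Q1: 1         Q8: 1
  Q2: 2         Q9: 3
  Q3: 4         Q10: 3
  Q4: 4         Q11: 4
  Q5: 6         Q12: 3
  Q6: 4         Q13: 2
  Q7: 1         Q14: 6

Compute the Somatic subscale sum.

13

Somatic items: 1, 3, 9, 13.
Of these, item 13 is negatively keyed; reverse-coded value = 7 − response.
  item 1: 1
  item 3: 4
  item 9: 3
  item 13: 7 − 2 = 5
Sum = 1 + 4 + 3 + 5 = 13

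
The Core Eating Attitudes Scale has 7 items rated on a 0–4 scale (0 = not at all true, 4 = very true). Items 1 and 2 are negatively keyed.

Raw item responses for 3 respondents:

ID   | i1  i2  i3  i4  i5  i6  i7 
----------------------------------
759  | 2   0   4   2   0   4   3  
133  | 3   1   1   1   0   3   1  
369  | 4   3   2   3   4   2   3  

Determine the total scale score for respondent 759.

Respondent 759 raw: 2, 0, 4, 2, 0, 4, 3.
Reverse-coded (reversed = (0+4) − raw = 4 − raw):
  item 1: 4 − 2 = 2
  item 2: 4 − 0 = 4
  item 3: 4
  item 4: 2
  item 5: 0
  item 6: 4
  item 7: 3
Sum = 2 + 4 + 4 + 2 + 0 + 4 + 3 = 19

19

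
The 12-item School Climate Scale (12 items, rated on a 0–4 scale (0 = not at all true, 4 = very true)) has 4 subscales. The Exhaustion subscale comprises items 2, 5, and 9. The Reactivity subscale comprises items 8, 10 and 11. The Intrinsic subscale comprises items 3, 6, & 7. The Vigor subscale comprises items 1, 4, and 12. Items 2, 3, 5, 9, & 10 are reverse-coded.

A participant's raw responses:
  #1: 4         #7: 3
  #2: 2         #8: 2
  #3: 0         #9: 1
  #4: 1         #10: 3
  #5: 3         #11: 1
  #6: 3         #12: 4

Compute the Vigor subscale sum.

9

Vigor items: 1, 4, 12.
  item 1: 4
  item 4: 1
  item 12: 4
Sum = 4 + 1 + 4 = 9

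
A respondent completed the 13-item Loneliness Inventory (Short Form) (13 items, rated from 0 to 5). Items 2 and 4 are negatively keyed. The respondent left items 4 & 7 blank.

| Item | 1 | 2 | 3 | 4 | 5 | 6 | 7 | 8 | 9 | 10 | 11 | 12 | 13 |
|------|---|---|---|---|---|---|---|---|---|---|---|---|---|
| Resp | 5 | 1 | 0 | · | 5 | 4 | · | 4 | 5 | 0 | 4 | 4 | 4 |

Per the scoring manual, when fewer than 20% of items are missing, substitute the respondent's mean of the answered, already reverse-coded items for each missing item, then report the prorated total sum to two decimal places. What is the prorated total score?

46.09

Reverse-coded (reverse-coded value = 5 − response):
  item 2: 5 − 1 = 4
Completed scored items (11 of 13): 5, 4, 0, 5, 4, 4, 5, 0, 4, 4, 4; sum = 39.
Person mean = 39 / 11 ≈ 3.5455
Prorated total = (39 / 11) × 13 = 46.09 (to 2 dp)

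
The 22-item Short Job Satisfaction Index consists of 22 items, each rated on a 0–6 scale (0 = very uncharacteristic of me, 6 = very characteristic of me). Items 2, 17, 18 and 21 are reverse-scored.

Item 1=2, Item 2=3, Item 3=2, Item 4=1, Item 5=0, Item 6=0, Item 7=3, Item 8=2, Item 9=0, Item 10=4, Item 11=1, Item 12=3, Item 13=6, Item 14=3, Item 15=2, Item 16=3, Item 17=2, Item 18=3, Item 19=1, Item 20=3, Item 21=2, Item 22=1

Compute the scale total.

51

Apply reverse scoring (on a 0–6 scale, reversed = 6 − raw):
  item 2: 6 − 3 = 3
  item 17: 6 − 2 = 4
  item 18: 6 − 3 = 3
  item 21: 6 − 2 = 4
Scored items: 2, 3, 2, 1, 0, 0, 3, 2, 0, 4, 1, 3, 6, 3, 2, 3, 4, 3, 1, 3, 4, 1
Total = 2 + 3 + 2 + 1 + 0 + 0 + 3 + 2 + 0 + 4 + 1 + 3 + 6 + 3 + 2 + 3 + 4 + 3 + 1 + 3 + 4 + 1 = 51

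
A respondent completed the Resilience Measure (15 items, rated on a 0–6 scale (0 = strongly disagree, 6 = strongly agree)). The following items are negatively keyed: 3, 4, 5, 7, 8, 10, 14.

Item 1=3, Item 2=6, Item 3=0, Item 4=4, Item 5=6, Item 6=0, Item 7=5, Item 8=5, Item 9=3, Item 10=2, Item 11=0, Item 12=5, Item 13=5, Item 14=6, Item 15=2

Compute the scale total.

Raw sum = 52. Negatively keyed items: 3, 4, 5, 7, 8, 10, 14; their raw sum = 28.
Each reversal replaces raw with 6 − raw, changing the total by 6 − 2·raw per item.
Total = 52 + 7·6 − 2·28 = 52 + 42 − 56 = 38

38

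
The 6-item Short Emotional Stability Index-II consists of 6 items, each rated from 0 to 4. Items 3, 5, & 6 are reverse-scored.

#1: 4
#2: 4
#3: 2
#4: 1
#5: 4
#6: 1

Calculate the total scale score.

Reverse-scored items use 4 − raw:
  item 3: 4 − 2 = 2
  item 5: 4 − 4 = 0
  item 6: 4 − 1 = 3
Scored items: 4, 4, 2, 1, 0, 3
Total = 4 + 4 + 2 + 1 + 0 + 3 = 14

14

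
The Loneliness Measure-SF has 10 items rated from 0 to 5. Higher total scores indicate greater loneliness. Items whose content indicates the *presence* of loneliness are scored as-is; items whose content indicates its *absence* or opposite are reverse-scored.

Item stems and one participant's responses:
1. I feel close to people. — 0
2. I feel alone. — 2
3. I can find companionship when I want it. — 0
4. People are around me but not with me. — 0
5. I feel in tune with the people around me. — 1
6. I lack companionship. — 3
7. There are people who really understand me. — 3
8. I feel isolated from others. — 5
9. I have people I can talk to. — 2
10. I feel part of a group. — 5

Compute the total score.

Items 1, 3, 5, 7, 9, 10 describe the absence/opposite of loneliness → reverse-score.
reversed = (0+5) − raw = 5 − raw.
  item 1: 5 − 0 = 5
  item 2: 2
  item 3: 5 − 0 = 5
  item 4: 0
  item 5: 5 − 1 = 4
  item 6: 3
  item 7: 5 − 3 = 2
  item 8: 5
  item 9: 5 − 2 = 3
  item 10: 5 − 5 = 0
Total = 5 + 2 + 5 + 0 + 4 + 3 + 2 + 5 + 3 + 0 = 29

29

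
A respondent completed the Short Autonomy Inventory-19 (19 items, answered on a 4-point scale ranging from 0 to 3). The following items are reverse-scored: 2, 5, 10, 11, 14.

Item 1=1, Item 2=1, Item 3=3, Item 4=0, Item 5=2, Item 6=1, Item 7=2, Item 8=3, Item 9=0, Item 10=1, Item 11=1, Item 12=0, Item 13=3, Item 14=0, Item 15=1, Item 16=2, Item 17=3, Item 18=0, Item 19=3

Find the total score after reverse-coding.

32

Reverse-scored items use 3 − raw:
  item 2: 3 − 1 = 2
  item 5: 3 − 2 = 1
  item 10: 3 − 1 = 2
  item 11: 3 − 1 = 2
  item 14: 3 − 0 = 3
Scored responses: 1, 2, 3, 0, 1, 1, 2, 3, 0, 2, 2, 0, 3, 3, 1, 2, 3, 0, 3
Total = 1 + 2 + 3 + 0 + 1 + 1 + 2 + 3 + 0 + 2 + 2 + 0 + 3 + 3 + 1 + 2 + 3 + 0 + 3 = 32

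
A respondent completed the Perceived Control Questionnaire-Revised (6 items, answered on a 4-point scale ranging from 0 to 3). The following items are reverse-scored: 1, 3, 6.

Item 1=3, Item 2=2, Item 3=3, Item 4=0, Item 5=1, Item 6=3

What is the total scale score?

3

Apply reverse scoring (reversed = (0+3) − raw = 3 − raw):
  item 1: 3 − 3 = 0
  item 3: 3 − 3 = 0
  item 6: 3 − 3 = 0
Scored items: 0, 2, 0, 0, 1, 0
Total = 0 + 2 + 0 + 0 + 1 + 0 = 3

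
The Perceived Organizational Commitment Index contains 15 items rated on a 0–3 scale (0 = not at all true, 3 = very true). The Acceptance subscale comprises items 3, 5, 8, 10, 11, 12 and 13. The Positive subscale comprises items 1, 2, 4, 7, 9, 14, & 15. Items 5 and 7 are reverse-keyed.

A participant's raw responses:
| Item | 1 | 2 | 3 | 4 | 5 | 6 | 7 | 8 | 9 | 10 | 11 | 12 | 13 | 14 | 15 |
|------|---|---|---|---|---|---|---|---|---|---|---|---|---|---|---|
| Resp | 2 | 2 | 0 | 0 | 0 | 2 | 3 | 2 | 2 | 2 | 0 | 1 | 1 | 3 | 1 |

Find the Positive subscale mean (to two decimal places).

1.43

Positive items: 1, 2, 4, 7, 9, 14, 15.
Of these, item 7 is reverse-keyed; reverse-coded value = 3 − response.
  item 1: 2
  item 2: 2
  item 4: 0
  item 7: 3 − 3 = 0
  item 9: 2
  item 14: 3
  item 15: 1
Sum = 2 + 2 + 0 + 0 + 2 + 3 + 1 = 10
Mean = 10 / 7 = 1.43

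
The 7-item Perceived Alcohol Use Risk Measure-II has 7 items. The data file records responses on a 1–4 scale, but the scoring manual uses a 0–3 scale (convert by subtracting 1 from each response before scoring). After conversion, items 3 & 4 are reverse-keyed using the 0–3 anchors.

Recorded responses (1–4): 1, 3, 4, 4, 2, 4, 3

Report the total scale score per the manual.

Convert to 0–3: 0, 2, 3, 3, 1, 3, 2
Reverse-coded (reversed = (0+3) − raw = 3 − raw):
  item 3: 3 − 3 = 0
  item 4: 3 − 3 = 0
Scored: 0, 2, 0, 0, 1, 3, 2
Total = 8

8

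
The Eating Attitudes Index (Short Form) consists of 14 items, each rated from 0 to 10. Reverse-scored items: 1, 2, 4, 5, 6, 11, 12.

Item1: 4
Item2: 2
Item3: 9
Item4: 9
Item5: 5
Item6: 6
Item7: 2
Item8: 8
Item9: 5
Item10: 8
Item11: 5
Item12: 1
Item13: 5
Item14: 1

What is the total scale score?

76

Raw sum = 70. Reverse-scored items: 1, 2, 4, 5, 6, 11, 12; their raw sum = 32.
Each reversal replaces raw with 10 − raw, changing the total by 10 − 2·raw per item.
Total = 70 + 7·10 − 2·32 = 70 + 70 − 64 = 76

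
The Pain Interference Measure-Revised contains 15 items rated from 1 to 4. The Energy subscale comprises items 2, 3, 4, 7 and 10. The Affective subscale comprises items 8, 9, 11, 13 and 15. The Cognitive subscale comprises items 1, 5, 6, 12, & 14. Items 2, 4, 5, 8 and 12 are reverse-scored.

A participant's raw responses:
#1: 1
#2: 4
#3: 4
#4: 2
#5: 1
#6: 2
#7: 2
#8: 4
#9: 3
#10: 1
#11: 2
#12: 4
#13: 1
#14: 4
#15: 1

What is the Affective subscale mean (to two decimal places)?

Affective items: 8, 9, 11, 13, 15.
Of these, item 8 is reverse-scored; reverse-coded value = 5 − response.
  item 8: 5 − 4 = 1
  item 9: 3
  item 11: 2
  item 13: 1
  item 15: 1
Sum = 1 + 3 + 2 + 1 + 1 = 8
Mean = 8 / 5 = 1.60

1.60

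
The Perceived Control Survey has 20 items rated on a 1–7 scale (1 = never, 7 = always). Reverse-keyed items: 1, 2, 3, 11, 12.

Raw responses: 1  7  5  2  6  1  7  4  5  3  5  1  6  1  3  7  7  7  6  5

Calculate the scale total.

91

Raw sum = 89. Reverse-keyed items: 1, 2, 3, 11, 12; their raw sum = 19.
Each reversal replaces raw with 8 − raw, changing the total by 8 − 2·raw per item.
Total = 89 + 5·8 − 2·19 = 89 + 40 − 38 = 91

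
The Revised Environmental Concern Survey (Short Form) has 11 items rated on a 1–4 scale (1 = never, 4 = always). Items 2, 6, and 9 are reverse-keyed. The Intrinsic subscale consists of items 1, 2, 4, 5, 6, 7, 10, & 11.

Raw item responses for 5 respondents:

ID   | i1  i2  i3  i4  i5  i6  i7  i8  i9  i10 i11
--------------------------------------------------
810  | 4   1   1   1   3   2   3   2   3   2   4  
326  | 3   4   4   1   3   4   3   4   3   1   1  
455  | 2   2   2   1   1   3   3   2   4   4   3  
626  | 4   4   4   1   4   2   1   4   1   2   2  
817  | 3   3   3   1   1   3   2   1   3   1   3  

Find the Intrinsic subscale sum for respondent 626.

18

Respondent 626 raw: 4, 4, 4, 1, 4, 2, 1, 4, 1, 2, 2.
Intrinsic items: 1, 2, 4, 5, 6, 7, 10, 11.
Reverse-coded (reverse-coded value = 5 − response):
  item 1: 4
  item 2: 5 − 4 = 1
  item 4: 1
  item 5: 4
  item 6: 5 − 2 = 3
  item 7: 1
  item 10: 2
  item 11: 2
Sum = 4 + 1 + 1 + 4 + 3 + 1 + 2 + 2 = 18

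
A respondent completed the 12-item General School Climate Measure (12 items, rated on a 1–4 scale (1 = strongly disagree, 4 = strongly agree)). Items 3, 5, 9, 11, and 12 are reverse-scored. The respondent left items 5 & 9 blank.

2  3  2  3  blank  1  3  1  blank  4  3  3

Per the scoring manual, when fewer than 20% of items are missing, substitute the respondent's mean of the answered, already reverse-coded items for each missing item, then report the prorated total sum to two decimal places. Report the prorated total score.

Reverse-coded (on a 1–4 scale, reversed = 5 − raw):
  item 3: 5 − 2 = 3
  item 11: 5 − 3 = 2
  item 12: 5 − 3 = 2
Completed scored items (10 of 12): 2, 3, 3, 3, 1, 3, 1, 4, 2, 2; sum = 24.
Person mean = 24 / 10 ≈ 2.4000
Prorated total = (24 / 10) × 12 = 28.80 (to 2 dp)

28.80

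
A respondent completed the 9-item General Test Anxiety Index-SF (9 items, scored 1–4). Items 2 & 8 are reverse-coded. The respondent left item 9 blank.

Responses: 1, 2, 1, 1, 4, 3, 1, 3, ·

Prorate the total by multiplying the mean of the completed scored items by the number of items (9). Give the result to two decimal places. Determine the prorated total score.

18.00

Reverse-coded (on a 1–4 scale, reversed = 5 − raw):
  item 2: 5 − 2 = 3
  item 8: 5 − 3 = 2
Completed scored items (8 of 9): 1, 3, 1, 1, 4, 3, 1, 2; sum = 16.
Person mean = 16 / 8 ≈ 2.0000
Prorated total = (16 / 8) × 9 = 18.00 (to 2 dp)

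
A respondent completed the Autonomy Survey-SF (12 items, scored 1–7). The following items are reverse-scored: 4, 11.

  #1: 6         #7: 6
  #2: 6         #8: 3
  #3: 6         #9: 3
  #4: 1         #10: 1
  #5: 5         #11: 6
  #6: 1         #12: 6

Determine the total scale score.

52

Reversing items 4 and 11 with 8 − raw:
Total = 6 + 6 + 6 + (8−1) + 5 + 1 + 6 + 3 + 3 + 1 + (8−6) + 6
      = 6 + 6 + 6 + 7 + 5 + 1 + 6 + 3 + 3 + 1 + 2 + 6 = 52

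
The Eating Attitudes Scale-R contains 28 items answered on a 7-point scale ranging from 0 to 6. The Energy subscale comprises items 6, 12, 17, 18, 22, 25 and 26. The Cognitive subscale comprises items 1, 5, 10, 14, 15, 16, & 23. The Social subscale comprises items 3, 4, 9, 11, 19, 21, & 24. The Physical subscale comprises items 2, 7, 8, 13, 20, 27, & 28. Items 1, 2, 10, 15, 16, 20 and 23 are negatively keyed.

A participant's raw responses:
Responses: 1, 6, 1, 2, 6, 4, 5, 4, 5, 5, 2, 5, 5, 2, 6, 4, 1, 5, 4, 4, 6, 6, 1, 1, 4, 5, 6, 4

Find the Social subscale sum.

21

Social items: 3, 4, 9, 11, 19, 21, 24.
  item 3: 1
  item 4: 2
  item 9: 5
  item 11: 2
  item 19: 4
  item 21: 6
  item 24: 1
Sum = 1 + 2 + 5 + 2 + 4 + 6 + 1 = 21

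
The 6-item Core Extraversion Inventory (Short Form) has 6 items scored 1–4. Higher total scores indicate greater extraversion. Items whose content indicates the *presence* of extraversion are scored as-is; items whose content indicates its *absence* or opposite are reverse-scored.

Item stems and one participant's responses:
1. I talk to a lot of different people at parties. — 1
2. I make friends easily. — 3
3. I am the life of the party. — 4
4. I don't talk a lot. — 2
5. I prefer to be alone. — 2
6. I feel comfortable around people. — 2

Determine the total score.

Items 4, 5 describe the absence/opposite of extraversion → reverse-score.
on a 1–4 scale, reversed = 5 − raw.
  item 1: 1
  item 2: 3
  item 3: 4
  item 4: 5 − 2 = 3
  item 5: 5 − 2 = 3
  item 6: 2
Total = 1 + 3 + 4 + 3 + 3 + 2 = 16

16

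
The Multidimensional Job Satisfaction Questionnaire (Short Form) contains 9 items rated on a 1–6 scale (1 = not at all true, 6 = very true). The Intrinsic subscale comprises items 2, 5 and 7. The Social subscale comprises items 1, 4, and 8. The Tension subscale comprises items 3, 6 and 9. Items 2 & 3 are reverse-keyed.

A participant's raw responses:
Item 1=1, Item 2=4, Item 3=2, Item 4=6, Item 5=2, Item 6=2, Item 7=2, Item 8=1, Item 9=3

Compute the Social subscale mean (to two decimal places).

2.67

Social items: 1, 4, 8.
  item 1: 1
  item 4: 6
  item 8: 1
Sum = 1 + 6 + 1 = 8
Mean = 8 / 3 = 2.67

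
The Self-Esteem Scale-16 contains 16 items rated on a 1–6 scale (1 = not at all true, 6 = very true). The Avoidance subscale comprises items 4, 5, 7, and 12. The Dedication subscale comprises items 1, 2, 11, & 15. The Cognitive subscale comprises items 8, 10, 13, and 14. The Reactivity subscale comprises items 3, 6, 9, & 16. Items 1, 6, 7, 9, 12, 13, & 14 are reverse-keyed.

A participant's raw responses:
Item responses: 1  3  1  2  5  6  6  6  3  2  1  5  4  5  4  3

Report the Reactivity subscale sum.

9

Reactivity items: 3, 6, 9, 16.
Of these, items 6 and 9 are reverse-keyed; reverse-coded value = 7 − response.
  item 3: 1
  item 6: 7 − 6 = 1
  item 9: 7 − 3 = 4
  item 16: 3
Sum = 1 + 1 + 4 + 3 = 9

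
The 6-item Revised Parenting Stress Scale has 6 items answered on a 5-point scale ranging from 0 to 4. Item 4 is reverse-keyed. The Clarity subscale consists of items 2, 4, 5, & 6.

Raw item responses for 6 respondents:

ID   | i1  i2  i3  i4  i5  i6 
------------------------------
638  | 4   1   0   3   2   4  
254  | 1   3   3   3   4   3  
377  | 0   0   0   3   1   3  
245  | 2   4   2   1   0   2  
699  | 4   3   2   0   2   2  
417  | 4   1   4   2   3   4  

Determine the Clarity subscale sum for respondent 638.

8

Respondent 638 raw: 4, 1, 0, 3, 2, 4.
Clarity items: 2, 4, 5, 6.
Reverse-coded (on a 0–4 scale, reversed = 4 − raw):
  item 2: 1
  item 4: 4 − 3 = 1
  item 5: 2
  item 6: 4
Sum = 1 + 1 + 2 + 4 = 8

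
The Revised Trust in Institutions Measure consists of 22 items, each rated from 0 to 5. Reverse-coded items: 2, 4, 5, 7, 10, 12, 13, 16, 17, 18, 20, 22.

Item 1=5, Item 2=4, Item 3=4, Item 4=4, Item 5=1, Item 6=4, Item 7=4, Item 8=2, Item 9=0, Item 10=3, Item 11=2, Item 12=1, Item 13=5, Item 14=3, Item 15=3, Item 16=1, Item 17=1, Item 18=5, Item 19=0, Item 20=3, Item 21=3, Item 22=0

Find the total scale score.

Reversing items 2, 4, 5, 7, 10, 12, 13, 16, 17, 18, 20, & 22 with 5 − raw:
Total = 5 + (5−4) + 4 + (5−4) + (5−1) + 4 + (5−4) + 2 + 0 + (5−3) + 2 + (5−1) + (5−5) + 3 + 3 + (5−1) + (5−1) + (5−5) + 0 + (5−3) + 3 + (5−0)
      = 5 + 1 + 4 + 1 + 4 + 4 + 1 + 2 + 0 + 2 + 2 + 4 + 0 + 3 + 3 + 4 + 4 + 0 + 0 + 2 + 3 + 5 = 54

54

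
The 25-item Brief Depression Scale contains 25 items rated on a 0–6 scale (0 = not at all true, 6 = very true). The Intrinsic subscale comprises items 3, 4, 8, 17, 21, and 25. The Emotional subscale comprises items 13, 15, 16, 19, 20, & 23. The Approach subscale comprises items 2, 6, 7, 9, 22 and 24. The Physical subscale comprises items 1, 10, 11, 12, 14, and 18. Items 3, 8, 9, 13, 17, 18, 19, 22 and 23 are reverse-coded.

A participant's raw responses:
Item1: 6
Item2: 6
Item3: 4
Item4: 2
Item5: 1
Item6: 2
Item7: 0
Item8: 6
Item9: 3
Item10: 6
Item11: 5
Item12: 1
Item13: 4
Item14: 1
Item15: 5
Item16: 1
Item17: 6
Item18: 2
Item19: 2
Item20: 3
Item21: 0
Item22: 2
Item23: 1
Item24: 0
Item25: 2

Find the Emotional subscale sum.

Emotional items: 13, 15, 16, 19, 20, 23.
Of these, items 13, 19, and 23 are reverse-coded; reverse-coded value = 6 − response.
  item 13: 6 − 4 = 2
  item 15: 5
  item 16: 1
  item 19: 6 − 2 = 4
  item 20: 3
  item 23: 6 − 1 = 5
Sum = 2 + 5 + 1 + 4 + 3 + 5 = 20

20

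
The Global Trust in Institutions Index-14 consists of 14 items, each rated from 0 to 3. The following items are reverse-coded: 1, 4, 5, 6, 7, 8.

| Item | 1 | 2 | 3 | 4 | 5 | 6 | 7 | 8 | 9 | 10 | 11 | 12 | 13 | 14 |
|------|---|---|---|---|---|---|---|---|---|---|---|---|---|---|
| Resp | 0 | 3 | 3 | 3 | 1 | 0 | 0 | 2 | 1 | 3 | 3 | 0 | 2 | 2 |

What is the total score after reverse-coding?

Raw sum = 23. Reverse-coded items: 1, 4, 5, 6, 7, 8; their raw sum = 6.
Each reversal replaces raw with 3 − raw, changing the total by 3 − 2·raw per item.
Total = 23 + 6·3 − 2·6 = 23 + 18 − 12 = 29

29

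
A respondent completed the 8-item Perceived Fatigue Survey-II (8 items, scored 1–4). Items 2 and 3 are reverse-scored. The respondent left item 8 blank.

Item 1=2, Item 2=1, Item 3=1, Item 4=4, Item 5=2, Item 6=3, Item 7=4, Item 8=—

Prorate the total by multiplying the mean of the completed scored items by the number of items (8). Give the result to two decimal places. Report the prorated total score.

Reverse-coded (reverse-coded value = 5 − response):
  item 2: 5 − 1 = 4
  item 3: 5 − 1 = 4
Completed scored items (7 of 8): 2, 4, 4, 4, 2, 3, 4; sum = 23.
Person mean = 23 / 7 ≈ 3.2857
Prorated total = (23 / 7) × 8 = 26.29 (to 2 dp)

26.29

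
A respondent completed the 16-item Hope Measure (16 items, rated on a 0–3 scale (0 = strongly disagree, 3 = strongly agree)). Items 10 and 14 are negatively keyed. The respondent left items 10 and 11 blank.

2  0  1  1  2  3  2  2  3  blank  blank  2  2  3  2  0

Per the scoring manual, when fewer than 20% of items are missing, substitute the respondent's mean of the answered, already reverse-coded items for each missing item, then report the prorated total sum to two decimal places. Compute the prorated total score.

Reverse-coded (reverse-coded value = 3 − response):
  item 14: 3 − 3 = 0
Completed scored items (14 of 16): 2, 0, 1, 1, 2, 3, 2, 2, 3, 2, 2, 0, 2, 0; sum = 22.
Person mean = 22 / 14 ≈ 1.5714
Prorated total = (22 / 14) × 16 = 25.14 (to 2 dp)

25.14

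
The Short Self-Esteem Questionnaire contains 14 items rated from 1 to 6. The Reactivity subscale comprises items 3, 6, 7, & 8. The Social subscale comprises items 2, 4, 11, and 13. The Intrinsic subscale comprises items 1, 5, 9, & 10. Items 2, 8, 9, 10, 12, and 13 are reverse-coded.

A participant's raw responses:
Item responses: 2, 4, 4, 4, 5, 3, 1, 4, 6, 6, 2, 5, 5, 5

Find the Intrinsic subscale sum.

Intrinsic items: 1, 5, 9, 10.
Of these, items 9 and 10 are reverse-coded; reversed = (1+6) − raw = 7 − raw.
  item 1: 2
  item 5: 5
  item 9: 7 − 6 = 1
  item 10: 7 − 6 = 1
Sum = 2 + 5 + 1 + 1 = 9

9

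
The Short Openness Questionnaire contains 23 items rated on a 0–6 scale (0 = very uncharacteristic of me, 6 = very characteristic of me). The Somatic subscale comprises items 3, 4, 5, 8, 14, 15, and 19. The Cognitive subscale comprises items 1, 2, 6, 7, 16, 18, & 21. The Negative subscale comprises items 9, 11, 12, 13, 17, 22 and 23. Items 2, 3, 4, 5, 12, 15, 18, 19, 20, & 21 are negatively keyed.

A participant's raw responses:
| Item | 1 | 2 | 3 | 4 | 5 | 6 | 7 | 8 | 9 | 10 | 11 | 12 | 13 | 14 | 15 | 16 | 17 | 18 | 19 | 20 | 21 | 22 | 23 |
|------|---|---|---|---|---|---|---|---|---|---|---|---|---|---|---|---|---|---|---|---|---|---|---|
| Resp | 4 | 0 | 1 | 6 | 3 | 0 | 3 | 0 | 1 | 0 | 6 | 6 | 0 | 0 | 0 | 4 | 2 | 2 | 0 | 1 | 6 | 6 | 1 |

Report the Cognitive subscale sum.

Cognitive items: 1, 2, 6, 7, 16, 18, 21.
Of these, items 2, 18 and 21 are negatively keyed; reverse-coded value = 6 − response.
  item 1: 4
  item 2: 6 − 0 = 6
  item 6: 0
  item 7: 3
  item 16: 4
  item 18: 6 − 2 = 4
  item 21: 6 − 6 = 0
Sum = 4 + 6 + 0 + 3 + 4 + 4 + 0 = 21

21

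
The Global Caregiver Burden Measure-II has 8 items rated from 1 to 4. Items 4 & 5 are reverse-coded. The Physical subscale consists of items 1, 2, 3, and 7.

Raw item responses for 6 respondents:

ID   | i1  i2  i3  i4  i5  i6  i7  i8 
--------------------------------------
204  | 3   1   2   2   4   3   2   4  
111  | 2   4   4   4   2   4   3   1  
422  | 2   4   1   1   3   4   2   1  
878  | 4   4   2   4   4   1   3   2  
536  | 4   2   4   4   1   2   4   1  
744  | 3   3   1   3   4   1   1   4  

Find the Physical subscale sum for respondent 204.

Respondent 204 raw: 3, 1, 2, 2, 4, 3, 2, 4.
Physical items: 1, 2, 3, 7.
Reverse-coded (reversed = (1+4) − raw = 5 − raw):
  item 1: 3
  item 2: 1
  item 3: 2
  item 7: 2
Sum = 3 + 1 + 2 + 2 = 8

8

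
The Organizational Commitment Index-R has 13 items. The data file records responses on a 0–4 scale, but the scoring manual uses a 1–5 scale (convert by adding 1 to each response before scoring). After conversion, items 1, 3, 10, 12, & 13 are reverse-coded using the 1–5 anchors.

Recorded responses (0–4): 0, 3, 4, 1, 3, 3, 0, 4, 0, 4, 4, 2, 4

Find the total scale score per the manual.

Convert to 1–5: 1, 4, 5, 2, 4, 4, 1, 5, 1, 5, 5, 3, 5
Reverse-coded (reverse-coded value = 6 − response):
  item 1: 6 − 1 = 5
  item 3: 6 − 5 = 1
  item 10: 6 − 5 = 1
  item 12: 6 − 3 = 3
  item 13: 6 − 5 = 1
Scored: 5, 4, 1, 2, 4, 4, 1, 5, 1, 1, 5, 3, 1
Total = 37

37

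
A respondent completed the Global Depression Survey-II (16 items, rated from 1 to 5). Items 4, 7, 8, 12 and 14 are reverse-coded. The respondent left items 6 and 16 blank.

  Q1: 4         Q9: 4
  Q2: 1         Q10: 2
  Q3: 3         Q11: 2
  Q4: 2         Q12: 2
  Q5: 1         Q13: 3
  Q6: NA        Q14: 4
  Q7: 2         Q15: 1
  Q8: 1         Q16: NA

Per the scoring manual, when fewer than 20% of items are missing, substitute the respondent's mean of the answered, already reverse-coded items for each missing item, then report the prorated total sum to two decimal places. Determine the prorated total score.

Reverse-coded (reversed = (1+5) − raw = 6 − raw):
  item 4: 6 − 2 = 4
  item 7: 6 − 2 = 4
  item 8: 6 − 1 = 5
  item 12: 6 − 2 = 4
  item 14: 6 − 4 = 2
Completed scored items (14 of 16): 4, 1, 3, 4, 1, 4, 5, 4, 2, 2, 4, 3, 2, 1; sum = 40.
Person mean = 40 / 14 ≈ 2.8571
Prorated total = (40 / 14) × 16 = 45.71 (to 2 dp)

45.71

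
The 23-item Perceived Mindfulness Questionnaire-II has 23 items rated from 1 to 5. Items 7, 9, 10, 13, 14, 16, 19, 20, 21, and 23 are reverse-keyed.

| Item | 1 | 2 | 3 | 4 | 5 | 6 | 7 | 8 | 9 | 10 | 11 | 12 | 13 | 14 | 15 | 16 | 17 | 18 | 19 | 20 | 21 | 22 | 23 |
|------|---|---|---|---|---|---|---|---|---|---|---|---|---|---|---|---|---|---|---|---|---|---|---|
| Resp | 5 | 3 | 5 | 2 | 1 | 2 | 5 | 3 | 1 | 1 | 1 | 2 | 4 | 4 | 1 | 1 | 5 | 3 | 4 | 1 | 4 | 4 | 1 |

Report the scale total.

Reverse-keyed items use 6 − raw:
  item 7: 6 − 5 = 1
  item 9: 6 − 1 = 5
  item 10: 6 − 1 = 5
  item 13: 6 − 4 = 2
  item 14: 6 − 4 = 2
  item 16: 6 − 1 = 5
  item 19: 6 − 4 = 2
  item 20: 6 − 1 = 5
  item 21: 6 − 4 = 2
  item 23: 6 − 1 = 5
After reverse-coding: 5, 3, 5, 2, 1, 2, 1, 3, 5, 5, 1, 2, 2, 2, 1, 5, 5, 3, 2, 5, 2, 4, 5
Total = 5 + 3 + 5 + 2 + 1 + 2 + 1 + 3 + 5 + 5 + 1 + 2 + 2 + 2 + 1 + 5 + 5 + 3 + 2 + 5 + 2 + 4 + 5 = 71

71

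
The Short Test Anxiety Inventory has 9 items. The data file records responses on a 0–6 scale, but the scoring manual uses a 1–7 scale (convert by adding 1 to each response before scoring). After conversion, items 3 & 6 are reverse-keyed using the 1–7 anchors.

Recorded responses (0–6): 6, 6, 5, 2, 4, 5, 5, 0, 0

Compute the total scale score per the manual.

34

Convert to 1–7: 7, 7, 6, 3, 5, 6, 6, 1, 1
Reverse-coded (reversed = (1+7) − raw = 8 − raw):
  item 3: 8 − 6 = 2
  item 6: 8 − 6 = 2
Scored: 7, 7, 2, 3, 5, 2, 6, 1, 1
Total = 34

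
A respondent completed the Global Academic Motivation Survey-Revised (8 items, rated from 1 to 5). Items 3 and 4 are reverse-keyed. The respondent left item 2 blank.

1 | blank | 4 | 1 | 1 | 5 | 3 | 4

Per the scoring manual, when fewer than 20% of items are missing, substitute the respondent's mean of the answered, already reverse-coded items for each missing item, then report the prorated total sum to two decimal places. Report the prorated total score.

Reverse-coded (reversed = (1+5) − raw = 6 − raw):
  item 3: 6 − 4 = 2
  item 4: 6 − 1 = 5
Completed scored items (7 of 8): 1, 2, 5, 1, 5, 3, 4; sum = 21.
Person mean = 21 / 7 ≈ 3.0000
Prorated total = (21 / 7) × 8 = 24.00 (to 2 dp)

24.00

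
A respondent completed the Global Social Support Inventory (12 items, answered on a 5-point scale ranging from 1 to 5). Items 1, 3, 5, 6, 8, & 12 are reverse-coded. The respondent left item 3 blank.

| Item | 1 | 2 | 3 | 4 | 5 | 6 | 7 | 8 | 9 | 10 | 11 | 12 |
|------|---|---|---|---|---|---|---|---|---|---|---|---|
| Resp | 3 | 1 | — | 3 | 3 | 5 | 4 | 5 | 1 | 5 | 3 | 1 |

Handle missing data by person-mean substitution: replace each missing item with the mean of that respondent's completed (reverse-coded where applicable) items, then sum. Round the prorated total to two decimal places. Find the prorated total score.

32.73

Reverse-coded (reverse-coded value = 6 − response):
  item 1: 6 − 3 = 3
  item 5: 6 − 3 = 3
  item 6: 6 − 5 = 1
  item 8: 6 − 5 = 1
  item 12: 6 − 1 = 5
Completed scored items (11 of 12): 3, 1, 3, 3, 1, 4, 1, 1, 5, 3, 5; sum = 30.
Person mean = 30 / 11 ≈ 2.7273
Prorated total = (30 / 11) × 12 = 32.73 (to 2 dp)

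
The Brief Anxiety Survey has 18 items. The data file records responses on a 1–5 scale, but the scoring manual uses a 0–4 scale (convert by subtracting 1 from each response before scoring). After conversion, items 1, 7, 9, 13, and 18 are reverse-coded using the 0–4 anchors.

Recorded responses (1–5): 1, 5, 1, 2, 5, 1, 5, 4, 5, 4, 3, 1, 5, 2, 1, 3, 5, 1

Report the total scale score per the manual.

32

Convert to 0–4: 0, 4, 0, 1, 4, 0, 4, 3, 4, 3, 2, 0, 4, 1, 0, 2, 4, 0
Reverse-coded (reversed = (0+4) − raw = 4 − raw):
  item 1: 4 − 0 = 4
  item 7: 4 − 4 = 0
  item 9: 4 − 4 = 0
  item 13: 4 − 4 = 0
  item 18: 4 − 0 = 4
Scored: 4, 4, 0, 1, 4, 0, 0, 3, 0, 3, 2, 0, 0, 1, 0, 2, 4, 4
Total = 32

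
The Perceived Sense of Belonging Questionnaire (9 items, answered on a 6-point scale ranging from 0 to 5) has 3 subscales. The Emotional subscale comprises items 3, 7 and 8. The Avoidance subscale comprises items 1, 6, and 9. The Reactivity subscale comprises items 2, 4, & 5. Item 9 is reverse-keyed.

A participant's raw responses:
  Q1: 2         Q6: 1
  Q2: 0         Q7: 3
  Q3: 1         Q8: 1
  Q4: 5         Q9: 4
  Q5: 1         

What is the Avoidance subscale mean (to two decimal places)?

Avoidance items: 1, 6, 9.
Of these, item 9 is reverse-keyed; reversed = (0+5) − raw = 5 − raw.
  item 1: 2
  item 6: 1
  item 9: 5 − 4 = 1
Sum = 2 + 1 + 1 = 4
Mean = 4 / 3 = 1.33

1.33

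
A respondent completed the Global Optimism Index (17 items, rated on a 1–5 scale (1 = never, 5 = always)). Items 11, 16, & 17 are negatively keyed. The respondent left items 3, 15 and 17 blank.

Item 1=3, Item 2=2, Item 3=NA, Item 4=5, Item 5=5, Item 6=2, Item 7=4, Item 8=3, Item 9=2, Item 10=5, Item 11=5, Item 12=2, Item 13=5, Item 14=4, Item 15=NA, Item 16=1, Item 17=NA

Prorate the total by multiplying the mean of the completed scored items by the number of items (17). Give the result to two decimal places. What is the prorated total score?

Reverse-coded (reversed = (1+5) − raw = 6 − raw):
  item 11: 6 − 5 = 1
  item 16: 6 − 1 = 5
Completed scored items (14 of 17): 3, 2, 5, 5, 2, 4, 3, 2, 5, 1, 2, 5, 4, 5; sum = 48.
Person mean = 48 / 14 ≈ 3.4286
Prorated total = (48 / 14) × 17 = 58.29 (to 2 dp)

58.29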